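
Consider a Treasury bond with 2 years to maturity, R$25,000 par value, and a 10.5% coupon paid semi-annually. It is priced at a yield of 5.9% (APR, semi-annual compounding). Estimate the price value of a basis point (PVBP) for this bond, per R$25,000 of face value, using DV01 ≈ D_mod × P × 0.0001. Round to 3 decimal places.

R$4.908

Periodic yield y = 0.0295.
  t   CF        PV=CF/(1+0.0295)^t    t·PV
  1     1,312.50     1,274.8907     1,274.8907
  2     1,312.50     1,238.3591     2,476.7183
  3     1,312.50     1,202.8743     3,608.6230
  4    26,312.50    23,423.7654    93,695.0615
  Σ                 27,139.8896   101,055.2935
P = 27,139.8896; D_Mac = 3.72350 half-year periods = 1.86175 yrs; D_mod = 1.80840 yrs.
DV01 ≈ 1.80840 × 27,139.8896 × 0.0001 = 4.907979.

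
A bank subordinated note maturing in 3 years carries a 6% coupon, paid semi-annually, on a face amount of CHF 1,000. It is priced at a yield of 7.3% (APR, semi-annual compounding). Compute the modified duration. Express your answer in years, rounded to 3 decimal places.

Periodic yield y = 0.0365. First find Macaulay duration:
  t   CF        PV=CF/(1+0.0365)^t    t·PV
  1        30.00        28.9436        28.9436
  2        30.00        27.9243        55.8486
  3        30.00        26.9410        80.8229
  4        30.00        25.9923       103.9690
  5        30.00        25.0770       125.3848
  6     1,030.00       830.6563     4,983.9381
  Σ                    965.5344     5,378.9070
P = 965.5344; Macaulay duration = 5,378.9070 / 965.5344 = 5.57091 half-year periods = 2.78546 years.
Modified duration = D_Mac / (1 + y) = 2.78546 / 1.0365 = 2.68737 years.

2.687 years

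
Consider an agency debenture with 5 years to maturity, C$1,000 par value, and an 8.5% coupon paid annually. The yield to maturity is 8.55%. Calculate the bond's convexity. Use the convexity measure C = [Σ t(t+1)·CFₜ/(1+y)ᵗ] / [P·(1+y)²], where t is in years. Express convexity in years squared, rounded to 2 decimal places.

20.59

With y = 0.0855:
  t   CF        PV=CF/(1+0.0855)^t    t·PV        t(t+1)·PV
  1        85.00        78.3049        78.3049         156.6099
  2        85.00        72.1372       144.2744         432.8232
  3        85.00        66.4553       199.3658         797.4633
  4        85.00        61.2209       244.8835       1,224.4177
  5     1,085.00       719.9140     3,599.5698      21,597.4190
  Σ                    998.0323     4,266.3985      24,208.7330
P = 998.0323.
Convexity = Σ t(t+1)·PV / [P·(1+y)²] = 24,208.7330 / (998.0323 × 1.178310) = 20.58580.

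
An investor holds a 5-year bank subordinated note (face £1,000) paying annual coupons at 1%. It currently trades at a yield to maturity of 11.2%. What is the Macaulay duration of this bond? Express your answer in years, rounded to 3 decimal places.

Periodic yield y = 0.112. Discount each cash flow and weight by its year:
  t   CF        PV=CF/(1+0.112)^t    t·PV
  1        10.00         8.9928         8.9928
  2        10.00         8.0871        16.1741
  3        10.00         7.2725        21.8176
  4        10.00         6.5400        26.1602
  5     1,010.00       594.0150     2,970.0752
  Σ                    624.9075     3,043.2199
Price P = Σ PV = 624.9075.
Macaulay duration = Σ(t·PV) / P = 3,043.2199 / 624.9075 = 4.86987 years.

4.870 years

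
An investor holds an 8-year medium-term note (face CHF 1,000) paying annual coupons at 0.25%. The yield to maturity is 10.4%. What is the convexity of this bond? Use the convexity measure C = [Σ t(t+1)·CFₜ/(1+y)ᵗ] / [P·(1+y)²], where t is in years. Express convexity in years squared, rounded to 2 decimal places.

With y = 0.104:
  t   CF        PV=CF/(1+0.104)^t    t·PV        t(t+1)·PV
  1         2.50         2.2645         2.2645           4.5290
  2         2.50         2.0512         4.1023          12.3070
  3         2.50         1.8579         5.5738          22.2953
  4         2.50         1.6829         6.7317          33.6584
  5         2.50         1.5244         7.6219          45.7315
  6         2.50         1.3808         8.2847          57.9929
  7         2.50         1.2507         8.7550          70.0397
  8     1,002.50       454.2886     3,634.3084      32,708.7758
  Σ                    466.3010     3,677.6424      32,955.3298
P = 466.3010.
Convexity = Σ t(t+1)·PV / [P·(1+y)²] = 32,955.3298 / (466.3010 × 1.218816) = 57.98574.

57.99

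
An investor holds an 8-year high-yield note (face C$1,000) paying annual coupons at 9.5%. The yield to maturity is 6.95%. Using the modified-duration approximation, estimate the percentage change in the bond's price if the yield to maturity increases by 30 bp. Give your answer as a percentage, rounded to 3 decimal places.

Periodic yield y = 0.0695. Modified duration first:
  t   CF        PV=CF/(1+0.0695)^t    t·PV
  1        95.00        88.8266        88.8266
  2        95.00        83.0543       166.1086
  3        95.00        77.6571       232.9713
  4        95.00        72.6107       290.4427
  5        95.00        67.8922       339.4608
  6        95.00        63.4803       380.8817
  7        95.00        59.3551       415.4857
  8     1,095.00       639.6874     5,117.4993
  Σ                  1,152.5636     7,031.6768
P = 1,152.5636; D_Mac = 6.10090 yrs; D_mod = 6.10090/(1+0.0695) = 5.70444 yrs.
ΔP/P ≈ -D_mod · Δy = -5.70444 × (+0.003) = -0.017113 = -1.7113%.

-1.711%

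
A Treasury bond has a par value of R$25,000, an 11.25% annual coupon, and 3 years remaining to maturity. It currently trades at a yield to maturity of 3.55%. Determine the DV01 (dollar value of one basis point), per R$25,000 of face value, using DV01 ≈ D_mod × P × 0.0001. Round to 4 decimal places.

Periodic yield y = 0.0355.
  t   CF        PV=CF/(1+0.0355)^t    t·PV
  1     2,812.50     2,716.0792     2,716.0792
  2     2,812.50     2,622.9640     5,245.9279
  3    27,812.50    25,048.9611    75,146.8834
  Σ                 30,388.0043    83,108.8905
P = 30,388.0043; D_Mac = 2.73492 yrs; D_mod = 2.64116 yrs.
DV01 ≈ 2.64116 × 30,388.0043 × 0.0001 = 8.025967.

R$8.0260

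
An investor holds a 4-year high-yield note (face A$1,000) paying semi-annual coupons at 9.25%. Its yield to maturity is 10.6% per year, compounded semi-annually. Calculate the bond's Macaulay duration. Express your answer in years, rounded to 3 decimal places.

3.418 years

Periodic yield y = 0.053. Discount each cash flow and weight by its period:
  t   CF        PV=CF/(1+0.053)^t    t·PV
  1        46.25        43.9221        43.9221
  2        46.25        41.7114        83.4228
  3        46.25        39.6120       118.8360
  4        46.25        37.6182       150.4729
  5        46.25        35.7248       178.6240
  6        46.25        33.9267       203.5601
  7        46.25        32.2191       225.5336
  8     1,046.25       692.1632     5,537.3055
  Σ                    956.8975     6,541.6771
Price P = Σ PV = 956.8975.
Macaulay duration = Σ(t·PV) / P = 6,541.6771 / 956.8975 = 6.83634 half-year periods.
In years: 6.83634 / 2 = 3.41817 years.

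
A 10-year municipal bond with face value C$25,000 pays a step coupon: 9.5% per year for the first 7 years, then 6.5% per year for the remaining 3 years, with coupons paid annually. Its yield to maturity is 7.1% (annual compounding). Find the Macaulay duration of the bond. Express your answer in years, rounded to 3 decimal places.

Periodic yield y = 0.071. Discount each cash flow and weight by its year:
  t   CF        PV=CF/(1+0.071)^t    t·PV
  1     2,375.00     2,217.5537     2,217.5537
  2     2,375.00     2,070.5450     4,141.0900
  3     2,375.00     1,933.2820     5,799.8459
  4     2,375.00     1,805.1186     7,220.4742
  5     2,375.00     1,685.4515     8,427.2575
  6     2,375.00     1,573.7176     9,442.3053
  7     2,375.00     1,469.3908    10,285.7356
  8     1,625.00       938.7233     7,509.7864
  9     1,625.00       876.4923     7,888.4311
  10   26,625.00    13,408.9542   134,089.5422
  Σ                 27,979.2289   197,022.0220
Price P = Σ PV = 27,979.2289.
Macaulay duration = Σ(t·PV) / P = 197,022.0220 / 27,979.2289 = 7.04172 years.

7.042 years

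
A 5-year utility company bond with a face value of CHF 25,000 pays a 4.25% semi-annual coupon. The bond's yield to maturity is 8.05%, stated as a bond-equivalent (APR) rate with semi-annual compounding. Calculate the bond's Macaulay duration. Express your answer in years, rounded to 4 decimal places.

Periodic yield y = 0.04025. Discount each cash flow and weight by its period:
  t   CF        PV=CF/(1+0.04025)^t    t·PV
  1       531.25       510.6945       510.6945
  2       531.25       490.9344       981.8689
  3       531.25       471.9389     1,415.8167
  4       531.25       453.6783     1,814.7134
  5       531.25       436.1243     2,180.6217
  6       531.25       419.2495     2,515.4972
  7       531.25       403.0277     2,821.1937
  8       531.25       387.4335     3,099.4678
  9       531.25       372.4427     3,351.9840
  10   25,531.25    17,206.5909   172,065.9092
  Σ                 21,152.1148   190,757.7671
Price P = Σ PV = 21,152.1148.
Macaulay duration = Σ(t·PV) / P = 190,757.7671 / 21,152.1148 = 9.01838 half-year periods.
In years: 9.01838 / 2 = 4.50919 years.

4.5092 years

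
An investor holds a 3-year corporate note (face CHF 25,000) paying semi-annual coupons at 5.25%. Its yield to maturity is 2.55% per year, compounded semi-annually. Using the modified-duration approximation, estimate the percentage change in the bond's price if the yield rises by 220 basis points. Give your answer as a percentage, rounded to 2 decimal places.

Periodic yield y = 0.01275. Modified duration first:
  t   CF        PV=CF/(1+0.01275)^t    t·PV
  1       656.25       647.9882       647.9882
  2       656.25       639.8303     1,279.6606
  3       656.25       631.7752     1,895.3255
  4       656.25       623.8215     2,495.2858
  5       656.25       615.9679     3,079.8393
  6    25,656.25    23,778.2379   142,669.4273
  Σ                 26,937.6209   152,067.5268
P = 26,937.6209; D_Mac = 5.64517 half-year periods = 2.82259 yrs; D_mod = 2.82259/(1+0.01275) = 2.78705 yrs.
ΔP/P ≈ -D_mod · Δy = -2.78705 × (+0.022) = -0.061315 = -6.1315%.

-6.13%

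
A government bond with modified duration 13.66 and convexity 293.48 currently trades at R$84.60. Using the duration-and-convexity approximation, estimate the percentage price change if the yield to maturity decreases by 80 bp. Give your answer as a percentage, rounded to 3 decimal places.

+11.867%

Duration effect: -D_mod·Δy = -13.66 × (-0.008) = +0.109280
Convexity effect: ½·C·(Δy)² = 0.5 × 293.48 × (-0.008)² = +0.00939136
ΔP/P ≈ +0.109280 + 0.00939136 = +0.11867136
= +11.867136%.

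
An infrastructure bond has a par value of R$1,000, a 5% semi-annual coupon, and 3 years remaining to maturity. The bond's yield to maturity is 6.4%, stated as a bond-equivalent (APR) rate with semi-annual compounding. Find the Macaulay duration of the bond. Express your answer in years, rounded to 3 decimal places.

2.819 years

Periodic yield y = 0.032. Discount each cash flow and weight by its period:
  t   CF        PV=CF/(1+0.032)^t    t·PV
  1        25.00        24.2248        24.2248
  2        25.00        23.4736        46.9473
  3        25.00        22.7458        68.2374
  4        25.00        22.0405        88.1620
  5        25.00        21.3571       106.7853
  6     1,025.00       848.4880     5,090.9277
  Σ                    962.3297     5,425.2845
Price P = Σ PV = 962.3297.
Macaulay duration = Σ(t·PV) / P = 5,425.2845 / 962.3297 = 5.63766 half-year periods.
In years: 5.63766 / 2 = 2.81883 years.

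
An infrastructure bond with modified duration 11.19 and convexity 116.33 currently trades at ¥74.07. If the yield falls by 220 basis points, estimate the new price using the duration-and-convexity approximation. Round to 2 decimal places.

¥94.39

Duration effect: -D_mod·Δy = -11.19 × (-0.022) = +0.246180
Convexity effect: ½·C·(Δy)² = 0.5 × 116.33 × (-0.022)² = +0.02815186
ΔP/P ≈ +0.246180 + 0.02815186 = +0.27433186
New price ≈ 74.07 × (1 + 0.27433186) = 94.3897608702.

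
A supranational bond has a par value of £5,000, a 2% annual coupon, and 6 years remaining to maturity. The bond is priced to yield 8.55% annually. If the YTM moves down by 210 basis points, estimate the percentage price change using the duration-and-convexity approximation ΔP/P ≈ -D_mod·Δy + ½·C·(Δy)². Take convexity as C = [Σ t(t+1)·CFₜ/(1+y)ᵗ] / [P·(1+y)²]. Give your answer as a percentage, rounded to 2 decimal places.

+11.65%

With y = 0.0855:
  t   CF        PV=CF/(1+0.0855)^t    t·PV        t(t+1)·PV
  1       100.00        92.1234        92.1234         184.2469
  2       100.00        84.8673       169.7346         509.2038
  3       100.00        78.1827       234.5480         938.1921
  4       100.00        72.0246       288.0983       1,440.4914
  5       100.00        66.3515       331.7576       1,990.5455
  6     5,100.00     3,117.3905    18,704.3431     130,930.4015
  Σ                  3,510.9400    19,820.6050     135,993.0812
P = 3,510.9400; D_Mac = 5.64538 yrs; D_mod = 5.20072 yrs; C = 32.87258.
Duration effect: -5.20072 × (-0.021) = +0.109215
Convexity effect: 0.5 × 32.87258 × (-0.021)² = +0.0072484
ΔP/P ≈ +0.109215 + 0.0072484 = +0.116464 = +11.6464%.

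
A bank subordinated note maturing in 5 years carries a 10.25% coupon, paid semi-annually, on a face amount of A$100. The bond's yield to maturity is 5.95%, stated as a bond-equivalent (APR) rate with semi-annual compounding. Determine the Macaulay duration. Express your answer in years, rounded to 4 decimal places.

4.1232 years

Periodic yield y = 0.02975. Discount each cash flow and weight by its period:
  t   CF        PV=CF/(1+0.02975)^t    t·PV
  1        5.125         4.9769         4.9769
  2        5.125         4.8331         9.6663
  3        5.125         4.6935        14.0806
  4        5.125         4.5579        18.2317
  5        5.125         4.4262        22.1312
  6        5.125         4.2984        25.7902
  7        5.125         4.1742        29.2193
  8        5.125         4.0536        32.4287
  9        5.125         3.9365        35.4283
  10     105.125        78.4130       784.1299
  Σ                    118.3634       976.0830
Price P = Σ PV = 118.3634.
Macaulay duration = Σ(t·PV) / P = 976.0830 / 118.3634 = 8.24650 half-year periods.
In years: 8.24650 / 2 = 4.12325 years.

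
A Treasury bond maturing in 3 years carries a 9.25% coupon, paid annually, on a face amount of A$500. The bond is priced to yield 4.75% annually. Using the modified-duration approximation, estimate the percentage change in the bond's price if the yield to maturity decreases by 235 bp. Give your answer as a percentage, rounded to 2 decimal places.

Periodic yield y = 0.0475. Modified duration first:
  t   CF        PV=CF/(1+0.0475)^t    t·PV
  1        46.25        44.1527        44.1527
  2        46.25        42.1506        84.3012
  3       546.25       475.2579     1,425.7737
  Σ                    561.5612     1,554.2277
P = 561.5612; D_Mac = 2.76769 yrs; D_mod = 2.76769/(1+0.0475) = 2.64219 yrs.
ΔP/P ≈ -D_mod · Δy = -2.64219 × (-0.0235) = +0.062091 = +6.2091%.

+6.21%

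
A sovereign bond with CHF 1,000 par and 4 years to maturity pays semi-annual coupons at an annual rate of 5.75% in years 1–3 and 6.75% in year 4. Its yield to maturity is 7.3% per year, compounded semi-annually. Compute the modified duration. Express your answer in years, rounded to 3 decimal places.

Periodic yield y = 0.0365. First find Macaulay duration:
  t   CF        PV=CF/(1+0.0365)^t    t·PV
  1        28.75        27.7376        27.7376
  2        28.75        26.7608        53.5216
  3        28.75        25.8184        77.4553
  4        28.75        24.9092        99.6370
  5        28.75        24.0321       120.1604
  6        28.75        23.1858       139.1148
  7        33.75        26.2596       183.8174
  8     1,033.75       775.9988     6,207.9907
  Σ                    954.7024     6,909.4348
P = 954.7024; Macaulay duration = 6,909.4348 / 954.7024 = 7.23727 half-year periods = 3.61863 years.
Modified duration = D_Mac / (1 + y) = 3.61863 / 1.0365 = 3.49120 years.

3.491 years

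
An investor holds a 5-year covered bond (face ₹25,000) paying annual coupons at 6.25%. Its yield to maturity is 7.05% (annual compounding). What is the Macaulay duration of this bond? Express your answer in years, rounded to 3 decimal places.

4.435 years

Periodic yield y = 0.0705. Discount each cash flow and weight by its year:
  t   CF        PV=CF/(1+0.0705)^t    t·PV
  1     1,562.50     1,459.5983     1,459.5983
  2     1,562.50     1,363.4734     2,726.9469
  3     1,562.50     1,273.6791     3,821.0372
  4     1,562.50     1,189.7983     4,759.1931
  5    26,562.50    18,894.5081    94,472.5403
  Σ                 24,181.0572   107,239.3159
Price P = Σ PV = 24,181.0572.
Macaulay duration = Σ(t·PV) / P = 107,239.3159 / 24,181.0572 = 4.43485 years.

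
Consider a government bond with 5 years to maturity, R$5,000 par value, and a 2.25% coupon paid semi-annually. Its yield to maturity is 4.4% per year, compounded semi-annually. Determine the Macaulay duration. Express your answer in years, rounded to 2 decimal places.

Periodic yield y = 0.022. Discount each cash flow and weight by its period:
  t   CF        PV=CF/(1+0.022)^t    t·PV
  1        56.25        55.0391        55.0391
  2        56.25        53.8543       107.7087
  3        56.25        52.6951       158.0852
  4        56.25        51.5607       206.2429
  5        56.25        50.4508       252.2540
  6        56.25        49.3648       296.1886
  7        56.25        48.3021       338.1149
  8        56.25        47.2624       378.0988
  9        56.25        46.2450       416.2047
  10    5,056.25     4,067.4253    40,674.2526
  Σ                  4,522.1995    42,882.1895
Price P = Σ PV = 4,522.1995.
Macaulay duration = Σ(t·PV) / P = 42,882.1895 / 4,522.1995 = 9.48260 half-year periods.
In years: 9.48260 / 2 = 4.74130 years.

4.74 years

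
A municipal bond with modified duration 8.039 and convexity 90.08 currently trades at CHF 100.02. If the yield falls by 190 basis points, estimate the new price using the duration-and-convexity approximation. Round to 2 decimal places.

CHF 116.92

Duration effect: -D_mod·Δy = -8.039 × (-0.019) = +0.152741
Convexity effect: ½·C·(Δy)² = 0.5 × 90.08 × (-0.019)² = +0.01625944
ΔP/P ≈ +0.152741 + 0.01625944 = +0.16900044
New price ≈ 100.02 × (1 + 0.16900044) = 116.9234240088.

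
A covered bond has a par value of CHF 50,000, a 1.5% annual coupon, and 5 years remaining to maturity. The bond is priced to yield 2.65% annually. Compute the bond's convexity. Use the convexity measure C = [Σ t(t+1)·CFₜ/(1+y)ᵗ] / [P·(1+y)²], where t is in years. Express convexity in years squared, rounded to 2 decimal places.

27.33

With y = 0.0265:
  t   CF        PV=CF/(1+0.0265)^t    t·PV        t(t+1)·PV
  1       750.00       730.6381       730.6381       1,461.2762
  2       750.00       711.7760     1,423.5521       4,270.6562
  3       750.00       693.4009     2,080.2027       8,320.8108
  4       750.00       675.5001     2,702.0006      13,510.0030
  5    50,750.00    44,528.8294   222,644.1469   1,335,864.8813
  Σ                 47,340.1445   229,580.5403   1,363,427.6274
P = 47,340.1445.
Convexity = Σ t(t+1)·PV / [P·(1+y)²] = 1,363,427.6274 / (47,340.1445 × 1.053702) = 27.33283.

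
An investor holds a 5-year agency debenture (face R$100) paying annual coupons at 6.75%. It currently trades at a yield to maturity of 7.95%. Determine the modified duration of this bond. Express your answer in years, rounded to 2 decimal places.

Periodic yield y = 0.0795. First find Macaulay duration:
  t   CF        PV=CF/(1+0.0795)^t    t·PV
  1         6.75         6.2529         6.2529
  2         6.75         5.7924        11.5848
  3         6.75         5.3658        16.0975
  4         6.75         4.9707        19.8826
  5       106.75        72.8207       364.1033
  Σ                     95.2024       417.9211
P = 95.2024; Macaulay duration = 417.9211 / 95.2024 = 4.38982 years.
Modified duration = D_Mac / (1 + y) = 4.38982 / 1.0795 = 4.06653 years.

4.07 years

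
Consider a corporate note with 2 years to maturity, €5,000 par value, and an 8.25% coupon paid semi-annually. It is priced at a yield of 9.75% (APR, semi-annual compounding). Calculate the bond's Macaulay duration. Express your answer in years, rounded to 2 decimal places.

1.88 years

Periodic yield y = 0.04875. Discount each cash flow and weight by its period:
  t   CF        PV=CF/(1+0.04875)^t    t·PV
  1       206.25       196.6627       196.6627
  2       206.25       187.5210       375.0421
  3       206.25       178.8043       536.4130
  4     5,206.25     4,303.6518    17,214.6071
  Σ                  4,866.6398    18,322.7249
Price P = Σ PV = 4,866.6398.
Macaulay duration = Σ(t·PV) / P = 18,322.7249 / 4,866.6398 = 3.76496 half-year periods.
In years: 3.76496 / 2 = 1.88248 years.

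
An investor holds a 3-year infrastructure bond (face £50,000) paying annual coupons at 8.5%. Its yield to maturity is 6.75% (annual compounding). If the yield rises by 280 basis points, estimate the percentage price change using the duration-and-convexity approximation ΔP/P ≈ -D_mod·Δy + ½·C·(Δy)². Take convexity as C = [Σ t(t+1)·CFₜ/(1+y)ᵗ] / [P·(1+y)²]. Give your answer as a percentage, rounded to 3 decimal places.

-6.911%

With y = 0.0675:
  t   CF        PV=CF/(1+0.0675)^t    t·PV        t(t+1)·PV
  1     4,250.00     3,981.2646     3,981.2646       7,962.5293
  2     4,250.00     3,729.5219     7,459.0438      22,377.1314
  3    54,250.00    44,596.0190   133,788.0569     535,152.2275
  Σ                 52,306.8055   145,228.3653     565,491.8882
P = 52,306.8055; D_Mac = 2.77647 yrs; D_mod = 2.60091 yrs; C = 9.48708.
Duration effect: -2.60091 × (+0.028) = -0.072825
Convexity effect: 0.5 × 9.48708 × (0.028)² = +0.0037189
ΔP/P ≈ -0.072825 + 0.0037189 = -0.069107 = -6.9107%.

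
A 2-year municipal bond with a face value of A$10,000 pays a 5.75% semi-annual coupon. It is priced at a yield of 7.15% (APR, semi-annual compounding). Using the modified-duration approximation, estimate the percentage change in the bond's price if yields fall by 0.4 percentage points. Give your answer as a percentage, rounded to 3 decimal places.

Periodic yield y = 0.03575. Modified duration first:
  t   CF        PV=CF/(1+0.03575)^t    t·PV
  1       287.50       277.5766       277.5766
  2       287.50       267.9958       535.9916
  3       287.50       258.7456       776.2369
  4    10,287.50     8,939.0235    35,756.0941
  Σ                  9,743.3416    37,345.8992
P = 9,743.3416; D_Mac = 3.83297 half-year periods = 1.91648 yrs; D_mod = 1.91648/(1+0.03575) = 1.85033 yrs.
ΔP/P ≈ -D_mod · Δy = -1.85033 × (-0.004) = +0.007401 = +0.7401%.

+0.740%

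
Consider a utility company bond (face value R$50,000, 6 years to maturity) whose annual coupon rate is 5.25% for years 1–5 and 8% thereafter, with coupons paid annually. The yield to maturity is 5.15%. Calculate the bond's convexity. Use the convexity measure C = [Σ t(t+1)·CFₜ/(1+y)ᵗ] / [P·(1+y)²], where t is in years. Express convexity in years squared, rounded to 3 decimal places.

32.257

With y = 0.0515:
  t   CF        PV=CF/(1+0.0515)^t    t·PV        t(t+1)·PV
  1     2,625.00     2,496.4337     2,496.4337       4,992.8673
  2     2,625.00     2,374.1642     4,748.3284      14,244.9853
  3     2,625.00     2,257.8832     6,773.6497      27,094.5987
  4     2,625.00     2,147.2974     8,589.1896      42,945.9481
  5     2,625.00     2,042.1278    10,210.6391      61,263.8347
  6    54,000.00    39,951.9607   239,711.7641   1,677,982.3490
  Σ                 51,269.8670   272,530.0046   1,828,524.5831
P = 51,269.8670.
Convexity = Σ t(t+1)·PV / [P·(1+y)²] = 1,828,524.5831 / (51,269.8670 × 1.105652) = 32.25671.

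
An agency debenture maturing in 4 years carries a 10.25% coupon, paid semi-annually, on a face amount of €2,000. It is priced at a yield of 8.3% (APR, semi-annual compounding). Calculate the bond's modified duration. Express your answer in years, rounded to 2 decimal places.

3.27 years

Periodic yield y = 0.0415. First find Macaulay duration:
  t   CF        PV=CF/(1+0.0415)^t    t·PV
  1       102.50        98.4157        98.4157
  2       102.50        94.4942       188.9885
  3       102.50        90.7290       272.1869
  4       102.50        87.1138       348.4550
  5       102.50        83.6426       418.2130
  6       102.50        80.3097       481.8584
  7       102.50        77.1097       539.7678
  8     2,102.50     1,518.6644    12,149.3151
  Σ                  2,130.4791    14,497.2006
P = 2,130.4791; Macaulay duration = 14,497.2006 / 2,130.4791 = 6.80467 half-year periods = 3.40233 years.
Modified duration = D_Mac / (1 + y) = 3.40233 / 1.0415 = 3.26676 years.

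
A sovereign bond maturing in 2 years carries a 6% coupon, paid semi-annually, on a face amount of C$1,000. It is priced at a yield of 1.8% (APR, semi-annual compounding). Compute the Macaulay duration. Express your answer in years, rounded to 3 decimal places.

1.918 years

Periodic yield y = 0.009. Discount each cash flow and weight by its period:
  t   CF        PV=CF/(1+0.009)^t    t·PV
  1        30.00        29.7324        29.7324
  2        30.00        29.4672        58.9344
  3        30.00        29.2044        87.6131
  4     1,030.00       993.7395     3,974.9581
  Σ                  1,082.1435     4,151.2380
Price P = Σ PV = 1,082.1435.
Macaulay duration = Σ(t·PV) / P = 4,151.2380 / 1,082.1435 = 3.83613 half-year periods.
In years: 3.83613 / 2 = 1.91806 years.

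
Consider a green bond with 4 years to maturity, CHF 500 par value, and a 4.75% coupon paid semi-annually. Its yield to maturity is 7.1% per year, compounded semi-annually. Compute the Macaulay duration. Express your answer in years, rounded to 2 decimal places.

3.67 years

Periodic yield y = 0.0355. Discount each cash flow and weight by its period:
  t   CF        PV=CF/(1+0.0355)^t    t·PV
  1       11.875        11.4679        11.4679
  2       11.875        11.0747        22.1495
  3       11.875        10.6951        32.0852
  4       11.875        10.3284        41.3136
  5       11.875         9.9743        49.8716
  6       11.875         9.6324        57.7942
  7       11.875         9.3021        65.1150
  8      511.875       387.2247     3,097.7979
  Σ                    459.6997     3,377.5948
Price P = Σ PV = 459.6997.
Macaulay duration = Σ(t·PV) / P = 3,377.5948 / 459.6997 = 7.34739 half-year periods.
In years: 7.34739 / 2 = 3.67370 years.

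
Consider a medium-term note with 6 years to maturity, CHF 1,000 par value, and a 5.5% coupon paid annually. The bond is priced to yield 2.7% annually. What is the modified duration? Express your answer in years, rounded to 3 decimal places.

5.187 years

Periodic yield y = 0.027. First find Macaulay duration:
  t   CF        PV=CF/(1+0.027)^t    t·PV
  1        55.00        53.5540        53.5540
  2        55.00        52.1461       104.2922
  3        55.00        50.7752       152.3255
  4        55.00        49.4403       197.7611
  5        55.00        48.1405       240.7024
  6     1,055.00       899.1451     5,394.8708
  Σ                  1,153.2012     6,143.5061
P = 1,153.2012; Macaulay duration = 6,143.5061 / 1,153.2012 = 5.32735 years.
Modified duration = D_Mac / (1 + y) = 5.32735 / 1.027 = 5.18729 years.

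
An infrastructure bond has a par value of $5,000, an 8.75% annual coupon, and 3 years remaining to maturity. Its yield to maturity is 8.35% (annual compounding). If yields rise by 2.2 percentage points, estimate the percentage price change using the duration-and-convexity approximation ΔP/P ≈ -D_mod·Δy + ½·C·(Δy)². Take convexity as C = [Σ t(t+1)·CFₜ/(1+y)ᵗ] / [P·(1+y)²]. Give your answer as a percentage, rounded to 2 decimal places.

-5.40%

With y = 0.0835:
  t   CF        PV=CF/(1+0.0835)^t    t·PV        t(t+1)·PV
  1       437.50       403.7840       403.7840         807.5681
  2       437.50       372.6664       745.3328       2,235.9983
  3     5,437.50     4,274.7677    12,824.3032      51,297.2128
  Σ                  5,051.2182    13,973.4200      54,340.7793
P = 5,051.2182; D_Mac = 2.76635 yrs; D_mod = 2.55316 yrs; C = 9.16372.
Duration effect: -2.55316 × (+0.022) = -0.056169
Convexity effect: 0.5 × 9.16372 × (0.022)² = +0.0022176
ΔP/P ≈ -0.056169 + 0.0022176 = -0.053952 = -5.3952%.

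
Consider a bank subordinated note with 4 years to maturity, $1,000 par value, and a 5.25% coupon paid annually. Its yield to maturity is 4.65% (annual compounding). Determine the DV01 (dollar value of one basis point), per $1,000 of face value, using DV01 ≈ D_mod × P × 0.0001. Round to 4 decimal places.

Periodic yield y = 0.0465.
  t   CF        PV=CF/(1+0.0465)^t    t·PV
  1        52.50        50.1672        50.1672
  2        52.50        47.9381        95.8762
  3        52.50        45.8080       137.4241
  4     1,052.50       877.5365     3,510.1459
  Σ                  1,021.4498     3,793.6134
P = 1,021.4498; D_Mac = 3.71395 yrs; D_mod = 3.54892 yrs.
DV01 ≈ 3.54892 × 1,021.4498 × 0.0001 = 0.362505.

$0.3625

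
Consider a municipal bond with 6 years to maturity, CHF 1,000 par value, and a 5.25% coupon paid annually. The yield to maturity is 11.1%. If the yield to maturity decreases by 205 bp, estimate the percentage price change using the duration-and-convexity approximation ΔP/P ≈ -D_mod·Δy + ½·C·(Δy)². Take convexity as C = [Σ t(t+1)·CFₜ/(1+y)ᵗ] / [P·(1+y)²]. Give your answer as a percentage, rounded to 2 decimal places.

With y = 0.111:
  t   CF        PV=CF/(1+0.111)^t    t·PV        t(t+1)·PV
  1        52.50        47.2547        47.2547          94.5095
  2        52.50        42.5335        85.0670         255.2010
  3        52.50        38.2840       114.8520         459.4078
  4        52.50        34.4590       137.8361         689.1806
  5        52.50        31.0162       155.0812         930.4869
  6     1,052.50       559.6774     3,358.0642      23,506.4497
  Σ                    753.2249     3,898.1552      25,935.2356
P = 753.2249; D_Mac = 5.17529 yrs; D_mod = 4.65822 yrs; C = 27.89571.
Duration effect: -4.65822 × (-0.0205) = +0.095494
Convexity effect: 0.5 × 27.89571 × (-0.0205)² = +0.0058616
ΔP/P ≈ +0.095494 + 0.0058616 = +0.101355 = +10.1355%.

+10.14%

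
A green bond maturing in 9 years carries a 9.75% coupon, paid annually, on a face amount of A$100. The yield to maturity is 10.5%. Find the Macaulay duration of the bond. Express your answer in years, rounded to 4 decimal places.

Periodic yield y = 0.105. Discount each cash flow and weight by its year:
  t   CF        PV=CF/(1+0.105)^t    t·PV
  1         9.75         8.8235         8.8235
  2         9.75         7.9851        15.9702
  3         9.75         7.2263        21.6790
  4         9.75         6.5397        26.1587
  5         9.75         5.9182        29.5912
  6         9.75         5.3559        32.1353
  7         9.75         4.8470        33.9287
  8         9.75         4.3864        35.0911
  9       109.75        44.6832       402.1486
  Σ                     95.7653       605.5262
Price P = Σ PV = 95.7653.
Macaulay duration = Σ(t·PV) / P = 605.5262 / 95.7653 = 6.32303 years.

6.3230 years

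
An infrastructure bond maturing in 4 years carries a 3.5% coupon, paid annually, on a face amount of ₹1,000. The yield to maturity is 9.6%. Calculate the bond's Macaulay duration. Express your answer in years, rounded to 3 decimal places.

Periodic yield y = 0.096. Discount each cash flow and weight by its year:
  t   CF        PV=CF/(1+0.096)^t    t·PV
  1        35.00        31.9343        31.9343
  2        35.00        29.1371        58.2743
  3        35.00        26.5850        79.7549
  4     1,035.00       717.2955     2,869.1822
  Σ                    804.9520     3,039.1457
Price P = Σ PV = 804.9520.
Macaulay duration = Σ(t·PV) / P = 3,039.1457 / 804.9520 = 3.77556 years.

3.776 years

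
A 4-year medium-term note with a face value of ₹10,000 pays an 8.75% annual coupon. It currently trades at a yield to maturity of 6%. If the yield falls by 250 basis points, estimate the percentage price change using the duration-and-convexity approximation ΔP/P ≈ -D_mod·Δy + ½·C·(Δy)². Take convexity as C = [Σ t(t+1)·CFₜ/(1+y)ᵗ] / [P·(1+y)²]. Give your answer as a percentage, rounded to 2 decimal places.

With y = 0.06:
  t   CF        PV=CF/(1+0.06)^t    t·PV        t(t+1)·PV
  1       875.00       825.4717       825.4717       1,650.9434
  2       875.00       778.7469     1,557.4938       4,672.4813
  3       875.00       734.6669     2,204.0006       8,816.0025
  4    10,875.00     8,614.0186    34,456.0744     172,280.3718
  Σ                 10,952.9040    39,043.0404     187,419.7989
P = 10,952.9040; D_Mac = 3.56463 yrs; D_mod = 3.36286 yrs; C = 15.22911.
Duration effect: -3.36286 × (-0.025) = +0.084071
Convexity effect: 0.5 × 15.22911 × (-0.025)² = +0.0047591
ΔP/P ≈ +0.084071 + 0.0047591 = +0.088831 = +8.8831%.

+8.88%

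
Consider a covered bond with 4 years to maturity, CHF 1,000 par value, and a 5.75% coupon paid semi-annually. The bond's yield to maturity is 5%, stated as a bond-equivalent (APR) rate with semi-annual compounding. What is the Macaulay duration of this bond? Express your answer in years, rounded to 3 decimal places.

3.636 years

Periodic yield y = 0.025. Discount each cash flow and weight by its period:
  t   CF        PV=CF/(1+0.025)^t    t·PV
  1        28.75        28.0488        28.0488
  2        28.75        27.3647        54.7293
  3        28.75        26.6972        80.0917
  4        28.75        26.0461       104.1843
  5        28.75        25.4108       127.0541
  6        28.75        24.7910       148.7462
  7        28.75        24.1864       169.3046
  8     1,028.75       844.3430     6,754.7443
  Σ                  1,026.8880     7,466.9033
Price P = Σ PV = 1,026.8880.
Macaulay duration = Σ(t·PV) / P = 7,466.9033 / 1,026.8880 = 7.27139 half-year periods.
In years: 7.27139 / 2 = 3.63570 years.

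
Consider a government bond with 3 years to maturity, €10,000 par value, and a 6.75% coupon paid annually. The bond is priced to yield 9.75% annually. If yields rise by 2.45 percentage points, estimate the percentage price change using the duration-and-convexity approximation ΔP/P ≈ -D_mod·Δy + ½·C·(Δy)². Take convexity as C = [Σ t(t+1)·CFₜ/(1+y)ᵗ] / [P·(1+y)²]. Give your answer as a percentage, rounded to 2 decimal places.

-5.99%

With y = 0.0975:
  t   CF        PV=CF/(1+0.0975)^t    t·PV        t(t+1)·PV
  1       675.00       615.0342       615.0342       1,230.0683
  2       675.00       560.3956     1,120.7912       3,362.3736
  3    10,675.00     8,075.2188    24,225.6563      96,902.6253
  Σ                  9,250.6485    25,961.4817     101,495.0672
P = 9,250.6485; D_Mac = 2.80645 yrs; D_mod = 2.55713 yrs; C = 9.10885.
Duration effect: -2.55713 × (+0.0245) = -0.062650
Convexity effect: 0.5 × 9.10885 × (0.0245)² = +0.0027338
ΔP/P ≈ -0.062650 + 0.0027338 = -0.059916 = -5.9916%.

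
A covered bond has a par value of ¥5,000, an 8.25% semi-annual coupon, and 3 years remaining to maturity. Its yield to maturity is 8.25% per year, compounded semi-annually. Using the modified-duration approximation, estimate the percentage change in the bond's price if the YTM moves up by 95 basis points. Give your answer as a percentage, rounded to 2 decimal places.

Periodic yield y = 0.04125. Modified duration first:
  t   CF        PV=CF/(1+0.04125)^t    t·PV
  1       206.25       198.0792       198.0792
  2       206.25       190.2322       380.4643
  3       206.25       182.6959       548.0878
  4       206.25       175.4583       701.8332
  5       206.25       168.5074       842.5368
  6     5,206.25     4,085.0270    24,510.1621
  Σ                  5,000.0000    27,181.1634
P = 5,000.0000; D_Mac = 5.43623 half-year periods = 2.71812 yrs; D_mod = 2.71812/(1+0.04125) = 2.61044 yrs.
ΔP/P ≈ -D_mod · Δy = -2.61044 × (+0.0095) = -0.024799 = -2.4799%.

-2.48%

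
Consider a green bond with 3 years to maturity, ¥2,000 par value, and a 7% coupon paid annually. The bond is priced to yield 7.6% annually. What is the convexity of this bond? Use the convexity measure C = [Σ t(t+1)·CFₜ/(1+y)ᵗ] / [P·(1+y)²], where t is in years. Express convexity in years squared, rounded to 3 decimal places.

9.476

With y = 0.076:
  t   CF        PV=CF/(1+0.076)^t    t·PV        t(t+1)·PV
  1       140.00       130.1115       130.1115         260.2230
  2       140.00       120.9215       241.8430         725.5289
  3     2,140.00     1,717.8172     5,153.4517      20,613.8070
  Σ                  1,968.8503     5,525.4063      21,599.5590
P = 1,968.8503.
Convexity = Σ t(t+1)·PV / [P·(1+y)²] = 21,599.5590 / (1,968.8503 × 1.157776) = 9.47562.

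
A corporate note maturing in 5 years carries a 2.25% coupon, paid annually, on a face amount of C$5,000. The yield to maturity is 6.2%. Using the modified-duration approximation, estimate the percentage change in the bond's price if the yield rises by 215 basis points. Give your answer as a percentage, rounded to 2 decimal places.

Periodic yield y = 0.062. Modified duration first:
  t   CF        PV=CF/(1+0.062)^t    t·PV
  1       112.50       105.9322       105.9322
  2       112.50        99.7478       199.4957
  3       112.50        93.9245       281.7736
  4       112.50        88.4412       353.7647
  5     5,112.50     3,784.5194    18,922.5971
  Σ                  4,172.5651    19,863.5632
P = 4,172.5651; D_Mac = 4.76052 yrs; D_mod = 4.76052/(1+0.062) = 4.48260 yrs.
ΔP/P ≈ -D_mod · Δy = -4.48260 × (+0.0215) = -0.096376 = -9.6376%.

-9.64%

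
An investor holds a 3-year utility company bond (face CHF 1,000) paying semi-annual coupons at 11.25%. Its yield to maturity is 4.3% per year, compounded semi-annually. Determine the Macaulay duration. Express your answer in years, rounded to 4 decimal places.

2.6636 years

Periodic yield y = 0.0215. Discount each cash flow and weight by its period:
  t   CF        PV=CF/(1+0.0215)^t    t·PV
  1        56.25        55.0661        55.0661
  2        56.25        53.9071       107.8142
  3        56.25        52.7725       158.3174
  4        56.25        51.6617       206.6470
  5        56.25        50.5744       252.8720
  6     1,056.25       929.6864     5,578.1186
  Σ                  1,193.6682     6,358.8352
Price P = Σ PV = 1,193.6682.
Macaulay duration = Σ(t·PV) / P = 6,358.8352 / 1,193.6682 = 5.32714 half-year periods.
In years: 5.32714 / 2 = 2.66357 years.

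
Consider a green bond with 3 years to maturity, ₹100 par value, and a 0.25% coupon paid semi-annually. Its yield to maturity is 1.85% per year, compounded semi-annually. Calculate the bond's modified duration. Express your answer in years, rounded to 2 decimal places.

Periodic yield y = 0.00925. First find Macaulay duration:
  t   CF        PV=CF/(1+0.00925)^t    t·PV
  1        0.125         0.1239         0.1239
  2        0.125         0.1227         0.2454
  3        0.125         0.1216         0.3648
  4        0.125         0.1205         0.4819
  5        0.125         0.1194         0.5969
  6      100.125        94.7436       568.4617
  Σ                     95.3516       570.2746
P = 95.3516; Macaulay duration = 570.2746 / 95.3516 = 5.98075 half-year periods = 2.99038 years.
Modified duration = D_Mac / (1 + y) = 2.99038 / 1.00925 = 2.96297 years.

2.96 years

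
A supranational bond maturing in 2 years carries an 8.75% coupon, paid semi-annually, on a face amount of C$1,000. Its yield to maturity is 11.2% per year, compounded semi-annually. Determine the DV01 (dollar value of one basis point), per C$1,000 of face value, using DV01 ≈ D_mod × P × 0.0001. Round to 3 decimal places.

C$0.170

Periodic yield y = 0.056.
  t   CF        PV=CF/(1+0.056)^t    t·PV
  1        43.75        41.4299        41.4299
  2        43.75        39.2329        78.4658
  3        43.75        37.1524       111.4571
  4     1,043.75       839.3456     3,357.3824
  Σ                    957.1608     3,588.7351
P = 957.1608; D_Mac = 3.74935 half-year periods = 1.87468 yrs; D_mod = 1.77526 yrs.
DV01 ≈ 1.77526 × 957.1608 × 0.0001 = 0.169921.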